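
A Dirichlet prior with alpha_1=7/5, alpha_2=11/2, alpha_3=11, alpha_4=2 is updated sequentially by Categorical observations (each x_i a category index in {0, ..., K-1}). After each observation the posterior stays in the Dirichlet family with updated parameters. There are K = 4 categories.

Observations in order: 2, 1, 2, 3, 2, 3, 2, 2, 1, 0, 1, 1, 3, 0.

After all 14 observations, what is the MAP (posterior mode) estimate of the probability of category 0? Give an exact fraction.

24/299

obs 1: x=2 → posterior Dirichlet(7/5, 11/2, 12, 2)
obs 2: x=1 → posterior Dirichlet(7/5, 13/2, 12, 2)
obs 3: x=2 → posterior Dirichlet(7/5, 13/2, 13, 2)
obs 4: x=3 → posterior Dirichlet(7/5, 13/2, 13, 3)
obs 5: x=2 → posterior Dirichlet(7/5, 13/2, 14, 3)
obs 6: x=3 → posterior Dirichlet(7/5, 13/2, 14, 4)
obs 7: x=2 → posterior Dirichlet(7/5, 13/2, 15, 4)
obs 8: x=2 → posterior Dirichlet(7/5, 13/2, 16, 4)
obs 9: x=1 → posterior Dirichlet(7/5, 15/2, 16, 4)
obs 10: x=0 → posterior Dirichlet(12/5, 15/2, 16, 4)
obs 11: x=1 → posterior Dirichlet(12/5, 17/2, 16, 4)
obs 12: x=1 → posterior Dirichlet(12/5, 19/2, 16, 4)
obs 13: x=3 → posterior Dirichlet(12/5, 19/2, 16, 5)
obs 14: x=0 → posterior Dirichlet(17/5, 19/2, 16, 5)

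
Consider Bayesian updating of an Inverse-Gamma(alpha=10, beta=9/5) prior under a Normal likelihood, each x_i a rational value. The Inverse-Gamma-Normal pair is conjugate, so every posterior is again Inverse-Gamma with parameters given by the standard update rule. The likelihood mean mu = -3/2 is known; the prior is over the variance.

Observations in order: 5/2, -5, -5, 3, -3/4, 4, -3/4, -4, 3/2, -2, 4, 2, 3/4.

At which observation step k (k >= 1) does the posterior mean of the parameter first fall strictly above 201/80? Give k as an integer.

obs 1: x=5/2 → posterior Inverse-Gamma(21/2, 49/5)
obs 2: x=-5 → posterior Inverse-Gamma(11, 637/40)
obs 3: x=-5 → posterior Inverse-Gamma(23/2, 441/20)
obs 4: x=3 → posterior Inverse-Gamma(12, 1287/40)
obs 5: x=-3/4 → posterior Inverse-Gamma(25/2, 5193/160)
obs 6: x=4 → posterior Inverse-Gamma(13, 7613/160)
obs 7: x=-3/4 → posterior Inverse-Gamma(27/2, 3829/80)
obs 8: x=-4 → posterior Inverse-Gamma(14, 4079/80)
obs 9: x=3/2 → posterior Inverse-Gamma(29/2, 4439/80)
obs 10: x=-2 → posterior Inverse-Gamma(15, 4449/80)
obs 11: x=4 → posterior Inverse-Gamma(31/2, 5659/80)
obs 12: x=2 → posterior Inverse-Gamma(16, 6149/80)
obs 13: x=3/4 → posterior Inverse-Gamma(33/2, 12703/160)

k = 4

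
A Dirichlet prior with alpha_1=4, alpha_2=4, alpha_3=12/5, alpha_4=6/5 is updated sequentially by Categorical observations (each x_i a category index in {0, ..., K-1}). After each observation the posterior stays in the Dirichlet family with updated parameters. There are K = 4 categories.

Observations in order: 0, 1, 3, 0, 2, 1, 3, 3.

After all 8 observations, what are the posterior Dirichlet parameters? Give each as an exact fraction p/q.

alpha_1=6, alpha_2=6, alpha_3=17/5, alpha_4=21/5

obs 1: x=0 → posterior Dirichlet(5, 4, 12/5, 6/5)
obs 2: x=1 → posterior Dirichlet(5, 5, 12/5, 6/5)
obs 3: x=3 → posterior Dirichlet(5, 5, 12/5, 11/5)
obs 4: x=0 → posterior Dirichlet(6, 5, 12/5, 11/5)
obs 5: x=2 → posterior Dirichlet(6, 5, 17/5, 11/5)
obs 6: x=1 → posterior Dirichlet(6, 6, 17/5, 11/5)
obs 7: x=3 → posterior Dirichlet(6, 6, 17/5, 16/5)
obs 8: x=3 → posterior Dirichlet(6, 6, 17/5, 21/5)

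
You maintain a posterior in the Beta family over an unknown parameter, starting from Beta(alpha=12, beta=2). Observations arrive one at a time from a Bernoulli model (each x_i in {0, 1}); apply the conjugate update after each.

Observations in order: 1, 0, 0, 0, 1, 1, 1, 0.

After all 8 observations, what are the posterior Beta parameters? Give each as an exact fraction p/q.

alpha=16, beta=6

obs 1: x=1 → posterior Beta(13, 2)
obs 2: x=0 → posterior Beta(13, 3)
obs 3: x=0 → posterior Beta(13, 4)
obs 4: x=0 → posterior Beta(13, 5)
obs 5: x=1 → posterior Beta(14, 5)
obs 6: x=1 → posterior Beta(15, 5)
obs 7: x=1 → posterior Beta(16, 5)
obs 8: x=0 → posterior Beta(16, 6)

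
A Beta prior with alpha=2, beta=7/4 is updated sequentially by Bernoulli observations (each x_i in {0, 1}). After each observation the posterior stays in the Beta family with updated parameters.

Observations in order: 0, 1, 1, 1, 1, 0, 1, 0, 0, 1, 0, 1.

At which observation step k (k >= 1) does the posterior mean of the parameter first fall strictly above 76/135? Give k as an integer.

k = 3

obs 1: x=0 → posterior Beta(2, 11/4)
obs 2: x=1 → posterior Beta(3, 11/4)
obs 3: x=1 → posterior Beta(4, 11/4)
obs 4: x=1 → posterior Beta(5, 11/4)
obs 5: x=1 → posterior Beta(6, 11/4)
obs 6: x=0 → posterior Beta(6, 15/4)
obs 7: x=1 → posterior Beta(7, 15/4)
obs 8: x=0 → posterior Beta(7, 19/4)
obs 9: x=0 → posterior Beta(7, 23/4)
obs 10: x=1 → posterior Beta(8, 23/4)
obs 11: x=0 → posterior Beta(8, 27/4)
obs 12: x=1 → posterior Beta(9, 27/4)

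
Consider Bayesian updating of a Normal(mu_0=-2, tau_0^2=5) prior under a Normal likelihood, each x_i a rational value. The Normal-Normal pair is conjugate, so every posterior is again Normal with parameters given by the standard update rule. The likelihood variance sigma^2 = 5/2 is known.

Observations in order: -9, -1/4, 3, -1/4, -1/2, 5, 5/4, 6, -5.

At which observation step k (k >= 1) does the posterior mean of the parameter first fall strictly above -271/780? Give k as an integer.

obs 1: x=-9 → posterior Normal(-20/3, 5/3)
obs 2: x=-1/4 → posterior Normal(-41/10, 1)
obs 3: x=3 → posterior Normal(-29/14, 5/7)
obs 4: x=-1/4 → posterior Normal(-5/3, 5/9)
obs 5: x=-1/2 → posterior Normal(-16/11, 5/11)
obs 6: x=5 → posterior Normal(-6/13, 5/13)
obs 7: x=5/4 → posterior Normal(-7/30, 1/3)
obs 8: x=6 → posterior Normal(1/2, 5/17)
obs 9: x=-5 → posterior Normal(-3/38, 5/19)

k = 7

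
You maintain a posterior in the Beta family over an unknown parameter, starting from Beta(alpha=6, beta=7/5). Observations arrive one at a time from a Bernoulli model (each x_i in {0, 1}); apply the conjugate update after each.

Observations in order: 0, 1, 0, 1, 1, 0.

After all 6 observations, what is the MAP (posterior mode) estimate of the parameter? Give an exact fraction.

obs 1: x=0 → posterior Beta(6, 12/5)
obs 2: x=1 → posterior Beta(7, 12/5)
obs 3: x=0 → posterior Beta(7, 17/5)
obs 4: x=1 → posterior Beta(8, 17/5)
obs 5: x=1 → posterior Beta(9, 17/5)
obs 6: x=0 → posterior Beta(9, 22/5)

40/57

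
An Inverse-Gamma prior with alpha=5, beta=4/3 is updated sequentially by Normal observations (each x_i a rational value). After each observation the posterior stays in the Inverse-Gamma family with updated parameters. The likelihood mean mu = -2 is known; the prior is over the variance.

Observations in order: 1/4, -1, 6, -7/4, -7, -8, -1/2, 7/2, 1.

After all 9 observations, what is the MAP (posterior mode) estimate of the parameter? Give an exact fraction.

obs 1: x=1/4 → posterior Inverse-Gamma(11/2, 371/96)
obs 2: x=-1 → posterior Inverse-Gamma(6, 419/96)
obs 3: x=6 → posterior Inverse-Gamma(13/2, 3491/96)
obs 4: x=-7/4 → posterior Inverse-Gamma(7, 1747/48)
obs 5: x=-7 → posterior Inverse-Gamma(15/2, 2347/48)
obs 6: x=-8 → posterior Inverse-Gamma(8, 3211/48)
obs 7: x=-1/2 → posterior Inverse-Gamma(17/2, 3265/48)
obs 8: x=7/2 → posterior Inverse-Gamma(9, 3991/48)
obs 9: x=1 → posterior Inverse-Gamma(19/2, 4207/48)

601/72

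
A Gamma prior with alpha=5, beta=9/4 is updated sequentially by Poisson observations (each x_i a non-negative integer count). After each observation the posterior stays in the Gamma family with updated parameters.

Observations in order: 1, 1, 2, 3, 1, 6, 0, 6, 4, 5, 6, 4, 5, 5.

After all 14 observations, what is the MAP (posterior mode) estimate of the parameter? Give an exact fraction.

obs 1: x=1 → posterior Gamma(6, 13/4)
obs 2: x=1 → posterior Gamma(7, 17/4)
obs 3: x=2 → posterior Gamma(9, 21/4)
obs 4: x=3 → posterior Gamma(12, 25/4)
obs 5: x=1 → posterior Gamma(13, 29/4)
obs 6: x=6 → posterior Gamma(19, 33/4)
obs 7: x=0 → posterior Gamma(19, 37/4)
obs 8: x=6 → posterior Gamma(25, 41/4)
obs 9: x=4 → posterior Gamma(29, 45/4)
obs 10: x=5 → posterior Gamma(34, 49/4)
obs 11: x=6 → posterior Gamma(40, 53/4)
obs 12: x=4 → posterior Gamma(44, 57/4)
obs 13: x=5 → posterior Gamma(49, 61/4)
obs 14: x=5 → posterior Gamma(54, 65/4)

212/65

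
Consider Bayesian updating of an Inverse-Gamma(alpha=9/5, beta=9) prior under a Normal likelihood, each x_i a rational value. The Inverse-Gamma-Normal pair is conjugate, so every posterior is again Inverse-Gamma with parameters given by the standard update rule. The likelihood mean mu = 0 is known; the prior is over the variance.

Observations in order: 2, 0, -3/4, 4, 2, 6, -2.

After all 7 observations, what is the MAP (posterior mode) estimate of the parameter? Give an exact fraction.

6605/1008

obs 1: x=2 → posterior Inverse-Gamma(23/10, 11)
obs 2: x=0 → posterior Inverse-Gamma(14/5, 11)
obs 3: x=-3/4 → posterior Inverse-Gamma(33/10, 361/32)
obs 4: x=4 → posterior Inverse-Gamma(19/5, 617/32)
obs 5: x=2 → posterior Inverse-Gamma(43/10, 681/32)
obs 6: x=6 → posterior Inverse-Gamma(24/5, 1257/32)
obs 7: x=-2 → posterior Inverse-Gamma(53/10, 1321/32)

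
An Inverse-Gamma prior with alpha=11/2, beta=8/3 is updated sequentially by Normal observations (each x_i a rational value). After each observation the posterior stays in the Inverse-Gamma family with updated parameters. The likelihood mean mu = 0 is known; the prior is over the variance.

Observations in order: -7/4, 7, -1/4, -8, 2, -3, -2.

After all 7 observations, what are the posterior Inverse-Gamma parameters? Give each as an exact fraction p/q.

alpha=9, beta=3323/48

obs 1: x=-7/4 → posterior Inverse-Gamma(6, 403/96)
obs 2: x=7 → posterior Inverse-Gamma(13/2, 2755/96)
obs 3: x=-1/4 → posterior Inverse-Gamma(7, 1379/48)
obs 4: x=-8 → posterior Inverse-Gamma(15/2, 2915/48)
obs 5: x=2 → posterior Inverse-Gamma(8, 3011/48)
obs 6: x=-3 → posterior Inverse-Gamma(17/2, 3227/48)
obs 7: x=-2 → posterior Inverse-Gamma(9, 3323/48)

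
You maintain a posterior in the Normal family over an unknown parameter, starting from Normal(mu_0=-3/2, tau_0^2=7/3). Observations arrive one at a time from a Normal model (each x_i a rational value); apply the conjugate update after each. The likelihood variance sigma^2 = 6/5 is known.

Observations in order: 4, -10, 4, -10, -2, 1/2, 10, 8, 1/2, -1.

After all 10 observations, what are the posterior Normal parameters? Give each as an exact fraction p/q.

obs 1: x=4 → posterior Normal(113/53, 42/53)
obs 2: x=-10 → posterior Normal(-237/88, 21/44)
obs 3: x=4 → posterior Normal(-97/123, 14/41)
obs 4: x=-10 → posterior Normal(-447/158, 21/79)
obs 5: x=-2 → posterior Normal(-517/193, 42/193)
obs 6: x=1/2 → posterior Normal(-333/152, 7/38)
obs 7: x=10 → posterior Normal(-299/526, 42/263)
obs 8: x=8 → posterior Normal(261/596, 21/149)
obs 9: x=1/2 → posterior Normal(4/9, 14/111)
obs 10: x=-1 → posterior Normal(113/368, 21/184)

mu_0=113/368, tau_0^2=21/184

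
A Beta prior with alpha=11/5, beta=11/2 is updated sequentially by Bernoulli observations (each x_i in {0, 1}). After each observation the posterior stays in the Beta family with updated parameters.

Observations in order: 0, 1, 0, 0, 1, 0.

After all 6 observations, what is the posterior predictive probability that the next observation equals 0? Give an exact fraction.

95/137

obs 1: x=0 → posterior Beta(11/5, 13/2)
obs 2: x=1 → posterior Beta(16/5, 13/2)
obs 3: x=0 → posterior Beta(16/5, 15/2)
obs 4: x=0 → posterior Beta(16/5, 17/2)
obs 5: x=1 → posterior Beta(21/5, 17/2)
obs 6: x=0 → posterior Beta(21/5, 19/2)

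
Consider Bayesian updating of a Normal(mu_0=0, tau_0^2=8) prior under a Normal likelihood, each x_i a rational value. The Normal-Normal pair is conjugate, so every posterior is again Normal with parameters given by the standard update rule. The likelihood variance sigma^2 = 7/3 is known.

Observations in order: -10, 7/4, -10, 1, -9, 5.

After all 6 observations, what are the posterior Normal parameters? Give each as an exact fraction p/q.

mu_0=-510/151, tau_0^2=56/151

obs 1: x=-10 → posterior Normal(-240/31, 56/31)
obs 2: x=7/4 → posterior Normal(-18/5, 56/55)
obs 3: x=-10 → posterior Normal(-438/79, 56/79)
obs 4: x=1 → posterior Normal(-414/103, 56/103)
obs 5: x=-9 → posterior Normal(-630/127, 56/127)
obs 6: x=5 → posterior Normal(-510/151, 56/151)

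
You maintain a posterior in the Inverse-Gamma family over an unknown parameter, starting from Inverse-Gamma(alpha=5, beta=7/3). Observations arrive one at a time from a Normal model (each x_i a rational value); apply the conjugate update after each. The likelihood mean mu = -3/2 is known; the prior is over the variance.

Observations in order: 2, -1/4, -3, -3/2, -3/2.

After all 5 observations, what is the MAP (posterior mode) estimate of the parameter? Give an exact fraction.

995/816

obs 1: x=2 → posterior Inverse-Gamma(11/2, 203/24)
obs 2: x=-1/4 → posterior Inverse-Gamma(6, 887/96)
obs 3: x=-3 → posterior Inverse-Gamma(13/2, 995/96)
obs 4: x=-3/2 → posterior Inverse-Gamma(7, 995/96)
obs 5: x=-3/2 → posterior Inverse-Gamma(15/2, 995/96)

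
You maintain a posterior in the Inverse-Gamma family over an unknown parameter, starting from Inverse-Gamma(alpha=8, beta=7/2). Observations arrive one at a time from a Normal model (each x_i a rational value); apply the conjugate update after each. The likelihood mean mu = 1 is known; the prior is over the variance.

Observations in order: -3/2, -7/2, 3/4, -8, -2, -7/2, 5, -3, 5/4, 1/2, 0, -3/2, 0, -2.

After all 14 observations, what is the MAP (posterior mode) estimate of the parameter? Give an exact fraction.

obs 1: x=-3/2 → posterior Inverse-Gamma(17/2, 53/8)
obs 2: x=-7/2 → posterior Inverse-Gamma(9, 67/4)
obs 3: x=3/4 → posterior Inverse-Gamma(19/2, 537/32)
obs 4: x=-8 → posterior Inverse-Gamma(10, 1833/32)
obs 5: x=-2 → posterior Inverse-Gamma(21/2, 1977/32)
obs 6: x=-7/2 → posterior Inverse-Gamma(11, 2301/32)
obs 7: x=5 → posterior Inverse-Gamma(23/2, 2557/32)
obs 8: x=-3 → posterior Inverse-Gamma(12, 2813/32)
obs 9: x=5/4 → posterior Inverse-Gamma(25/2, 1407/16)
obs 10: x=1/2 → posterior Inverse-Gamma(13, 1409/16)
obs 11: x=0 → posterior Inverse-Gamma(27/2, 1417/16)
obs 12: x=-3/2 → posterior Inverse-Gamma(14, 1467/16)
obs 13: x=0 → posterior Inverse-Gamma(29/2, 1475/16)
obs 14: x=-2 → posterior Inverse-Gamma(15, 1547/16)

1547/256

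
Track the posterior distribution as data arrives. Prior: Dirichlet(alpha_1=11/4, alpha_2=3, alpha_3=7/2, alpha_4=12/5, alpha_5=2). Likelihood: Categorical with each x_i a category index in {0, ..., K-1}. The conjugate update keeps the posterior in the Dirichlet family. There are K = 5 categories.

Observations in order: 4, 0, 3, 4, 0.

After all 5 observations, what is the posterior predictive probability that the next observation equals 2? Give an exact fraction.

obs 1: x=4 → posterior Dirichlet(11/4, 3, 7/2, 12/5, 3)
obs 2: x=0 → posterior Dirichlet(15/4, 3, 7/2, 12/5, 3)
obs 3: x=3 → posterior Dirichlet(15/4, 3, 7/2, 17/5, 3)
obs 4: x=4 → posterior Dirichlet(15/4, 3, 7/2, 17/5, 4)
obs 5: x=0 → posterior Dirichlet(19/4, 3, 7/2, 17/5, 4)

70/373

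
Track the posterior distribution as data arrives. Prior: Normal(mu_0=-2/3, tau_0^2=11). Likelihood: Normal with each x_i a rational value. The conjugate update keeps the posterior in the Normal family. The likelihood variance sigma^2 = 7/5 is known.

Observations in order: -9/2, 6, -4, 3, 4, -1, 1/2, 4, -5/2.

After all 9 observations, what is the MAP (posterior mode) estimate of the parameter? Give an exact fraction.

1787/3012

obs 1: x=-9/2 → posterior Normal(-1513/372, 77/62)
obs 2: x=6 → posterior Normal(467/702, 77/117)
obs 3: x=-4 → posterior Normal(-853/1032, 77/172)
obs 4: x=3 → posterior Normal(137/1362, 77/227)
obs 5: x=4 → posterior Normal(31/36, 77/282)
obs 6: x=-1 → posterior Normal(1127/2022, 77/337)
obs 7: x=1/2 → posterior Normal(323/588, 11/56)
obs 8: x=4 → posterior Normal(1306/1341, 77/447)
obs 9: x=-5/2 → posterior Normal(1787/3012, 77/502)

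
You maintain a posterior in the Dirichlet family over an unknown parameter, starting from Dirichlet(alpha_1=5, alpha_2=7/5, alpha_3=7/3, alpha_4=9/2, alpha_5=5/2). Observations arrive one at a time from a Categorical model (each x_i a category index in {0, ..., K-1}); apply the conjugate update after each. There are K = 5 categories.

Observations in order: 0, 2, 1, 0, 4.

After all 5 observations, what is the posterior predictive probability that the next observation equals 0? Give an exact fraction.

obs 1: x=0 → posterior Dirichlet(6, 7/5, 7/3, 9/2, 5/2)
obs 2: x=2 → posterior Dirichlet(6, 7/5, 10/3, 9/2, 5/2)
obs 3: x=1 → posterior Dirichlet(6, 12/5, 10/3, 9/2, 5/2)
obs 4: x=0 → posterior Dirichlet(7, 12/5, 10/3, 9/2, 5/2)
obs 5: x=4 → posterior Dirichlet(7, 12/5, 10/3, 9/2, 7/2)

105/311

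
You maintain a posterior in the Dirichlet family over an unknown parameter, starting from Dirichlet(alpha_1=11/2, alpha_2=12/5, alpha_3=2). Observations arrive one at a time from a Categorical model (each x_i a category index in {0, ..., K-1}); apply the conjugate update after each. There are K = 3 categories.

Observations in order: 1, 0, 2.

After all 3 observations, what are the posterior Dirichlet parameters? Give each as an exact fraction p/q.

obs 1: x=1 → posterior Dirichlet(11/2, 17/5, 2)
obs 2: x=0 → posterior Dirichlet(13/2, 17/5, 2)
obs 3: x=2 → posterior Dirichlet(13/2, 17/5, 3)

alpha_1=13/2, alpha_2=17/5, alpha_3=3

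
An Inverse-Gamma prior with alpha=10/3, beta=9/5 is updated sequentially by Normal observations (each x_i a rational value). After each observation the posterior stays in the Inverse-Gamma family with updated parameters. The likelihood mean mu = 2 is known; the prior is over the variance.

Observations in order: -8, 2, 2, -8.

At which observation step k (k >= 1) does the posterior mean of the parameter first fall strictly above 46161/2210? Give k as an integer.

k = 4

obs 1: x=-8 → posterior Inverse-Gamma(23/6, 259/5)
obs 2: x=2 → posterior Inverse-Gamma(13/3, 259/5)
obs 3: x=2 → posterior Inverse-Gamma(29/6, 259/5)
obs 4: x=-8 → posterior Inverse-Gamma(16/3, 509/5)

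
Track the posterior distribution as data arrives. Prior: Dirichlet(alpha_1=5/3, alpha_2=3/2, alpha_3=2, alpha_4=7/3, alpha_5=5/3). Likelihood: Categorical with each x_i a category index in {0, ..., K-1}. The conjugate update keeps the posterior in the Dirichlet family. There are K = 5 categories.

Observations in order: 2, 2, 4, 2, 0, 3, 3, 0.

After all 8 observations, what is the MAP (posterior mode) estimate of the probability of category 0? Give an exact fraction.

16/73

obs 1: x=2 → posterior Dirichlet(5/3, 3/2, 3, 7/3, 5/3)
obs 2: x=2 → posterior Dirichlet(5/3, 3/2, 4, 7/3, 5/3)
obs 3: x=4 → posterior Dirichlet(5/3, 3/2, 4, 7/3, 8/3)
obs 4: x=2 → posterior Dirichlet(5/3, 3/2, 5, 7/3, 8/3)
obs 5: x=0 → posterior Dirichlet(8/3, 3/2, 5, 7/3, 8/3)
obs 6: x=3 → posterior Dirichlet(8/3, 3/2, 5, 10/3, 8/3)
obs 7: x=3 → posterior Dirichlet(8/3, 3/2, 5, 13/3, 8/3)
obs 8: x=0 → posterior Dirichlet(11/3, 3/2, 5, 13/3, 8/3)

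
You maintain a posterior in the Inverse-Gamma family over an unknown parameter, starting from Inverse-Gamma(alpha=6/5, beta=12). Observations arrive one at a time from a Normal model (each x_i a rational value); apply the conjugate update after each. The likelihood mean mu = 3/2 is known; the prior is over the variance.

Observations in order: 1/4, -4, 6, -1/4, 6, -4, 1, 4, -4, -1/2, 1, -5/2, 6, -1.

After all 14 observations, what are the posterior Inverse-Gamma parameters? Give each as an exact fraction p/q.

obs 1: x=1/4 → posterior Inverse-Gamma(17/10, 409/32)
obs 2: x=-4 → posterior Inverse-Gamma(11/5, 893/32)
obs 3: x=6 → posterior Inverse-Gamma(27/10, 1217/32)
obs 4: x=-1/4 → posterior Inverse-Gamma(16/5, 633/16)
obs 5: x=6 → posterior Inverse-Gamma(37/10, 795/16)
obs 6: x=-4 → posterior Inverse-Gamma(21/5, 1037/16)
obs 7: x=1 → posterior Inverse-Gamma(47/10, 1039/16)
obs 8: x=4 → posterior Inverse-Gamma(26/5, 1089/16)
obs 9: x=-4 → posterior Inverse-Gamma(57/10, 1331/16)
obs 10: x=-1/2 → posterior Inverse-Gamma(31/5, 1363/16)
obs 11: x=1 → posterior Inverse-Gamma(67/10, 1365/16)
obs 12: x=-5/2 → posterior Inverse-Gamma(36/5, 1493/16)
obs 13: x=6 → posterior Inverse-Gamma(77/10, 1655/16)
obs 14: x=-1 → posterior Inverse-Gamma(41/5, 1705/16)

alpha=41/5, beta=1705/16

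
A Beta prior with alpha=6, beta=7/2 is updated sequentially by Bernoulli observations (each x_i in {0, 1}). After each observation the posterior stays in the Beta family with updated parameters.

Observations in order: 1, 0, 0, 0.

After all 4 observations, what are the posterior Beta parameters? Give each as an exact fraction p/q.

obs 1: x=1 → posterior Beta(7, 7/2)
obs 2: x=0 → posterior Beta(7, 9/2)
obs 3: x=0 → posterior Beta(7, 11/2)
obs 4: x=0 → posterior Beta(7, 13/2)

alpha=7, beta=13/2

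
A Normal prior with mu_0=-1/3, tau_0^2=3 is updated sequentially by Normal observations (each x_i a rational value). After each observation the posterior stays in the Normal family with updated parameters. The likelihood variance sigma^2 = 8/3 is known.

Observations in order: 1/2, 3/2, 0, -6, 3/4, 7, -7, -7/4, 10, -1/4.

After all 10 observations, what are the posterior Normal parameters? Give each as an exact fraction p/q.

mu_0=481/1176, tau_0^2=12/49

obs 1: x=1/2 → posterior Normal(11/102, 24/17)
obs 2: x=3/2 → posterior Normal(23/39, 12/13)
obs 3: x=0 → posterior Normal(46/105, 24/35)
obs 4: x=-6 → posterior Normal(-29/33, 6/11)
obs 5: x=3/4 → posterior Normal(-383/636, 24/53)
obs 6: x=7 → posterior Normal(373/744, 12/31)
obs 7: x=-7 → posterior Normal(-383/852, 24/71)
obs 8: x=-7/4 → posterior Normal(-143/240, 3/10)
obs 9: x=10 → posterior Normal(127/267, 24/89)
obs 10: x=-1/4 → posterior Normal(481/1176, 12/49)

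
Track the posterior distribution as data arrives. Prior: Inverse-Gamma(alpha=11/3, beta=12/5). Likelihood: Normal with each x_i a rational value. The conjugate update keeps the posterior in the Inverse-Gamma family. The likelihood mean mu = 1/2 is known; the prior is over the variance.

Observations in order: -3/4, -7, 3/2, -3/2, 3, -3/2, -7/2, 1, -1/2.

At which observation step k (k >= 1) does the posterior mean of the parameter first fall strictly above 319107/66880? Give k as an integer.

k = 2

obs 1: x=-3/4 → posterior Inverse-Gamma(25/6, 509/160)
obs 2: x=-7 → posterior Inverse-Gamma(14/3, 5009/160)
obs 3: x=3/2 → posterior Inverse-Gamma(31/6, 5089/160)
obs 4: x=-3/2 → posterior Inverse-Gamma(17/3, 5409/160)
obs 5: x=3 → posterior Inverse-Gamma(37/6, 5909/160)
obs 6: x=-3/2 → posterior Inverse-Gamma(20/3, 6229/160)
obs 7: x=-7/2 → posterior Inverse-Gamma(43/6, 7509/160)
obs 8: x=1 → posterior Inverse-Gamma(23/3, 7529/160)
obs 9: x=-1/2 → posterior Inverse-Gamma(49/6, 7609/160)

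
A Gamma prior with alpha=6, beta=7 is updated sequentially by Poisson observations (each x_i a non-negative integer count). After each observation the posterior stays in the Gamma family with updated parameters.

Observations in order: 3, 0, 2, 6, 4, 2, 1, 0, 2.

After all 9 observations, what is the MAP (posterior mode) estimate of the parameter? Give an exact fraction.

obs 1: x=3 → posterior Gamma(9, 8)
obs 2: x=0 → posterior Gamma(9, 9)
obs 3: x=2 → posterior Gamma(11, 10)
obs 4: x=6 → posterior Gamma(17, 11)
obs 5: x=4 → posterior Gamma(21, 12)
obs 6: x=2 → posterior Gamma(23, 13)
obs 7: x=1 → posterior Gamma(24, 14)
obs 8: x=0 → posterior Gamma(24, 15)
obs 9: x=2 → posterior Gamma(26, 16)

25/16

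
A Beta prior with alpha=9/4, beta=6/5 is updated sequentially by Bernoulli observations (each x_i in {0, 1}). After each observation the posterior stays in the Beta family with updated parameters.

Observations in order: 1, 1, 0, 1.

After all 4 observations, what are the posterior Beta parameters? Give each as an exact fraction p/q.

alpha=21/4, beta=11/5

obs 1: x=1 → posterior Beta(13/4, 6/5)
obs 2: x=1 → posterior Beta(17/4, 6/5)
obs 3: x=0 → posterior Beta(17/4, 11/5)
obs 4: x=1 → posterior Beta(21/4, 11/5)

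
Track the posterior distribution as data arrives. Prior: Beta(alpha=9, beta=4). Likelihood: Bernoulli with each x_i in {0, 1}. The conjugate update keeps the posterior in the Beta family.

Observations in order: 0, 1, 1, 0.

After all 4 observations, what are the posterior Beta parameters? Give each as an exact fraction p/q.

obs 1: x=0 → posterior Beta(9, 5)
obs 2: x=1 → posterior Beta(10, 5)
obs 3: x=1 → posterior Beta(11, 5)
obs 4: x=0 → posterior Beta(11, 6)

alpha=11, beta=6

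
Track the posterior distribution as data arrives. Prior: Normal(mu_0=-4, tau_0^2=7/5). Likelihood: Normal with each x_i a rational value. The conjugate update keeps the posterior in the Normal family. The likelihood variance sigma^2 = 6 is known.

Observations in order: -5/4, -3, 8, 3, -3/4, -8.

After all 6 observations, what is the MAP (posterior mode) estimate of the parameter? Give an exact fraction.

obs 1: x=-5/4 → posterior Normal(-515/148, 42/37)
obs 2: x=-3 → posterior Normal(-599/176, 21/22)
obs 3: x=8 → posterior Normal(-125/68, 14/17)
obs 4: x=3 → posterior Normal(-291/232, 21/29)
obs 5: x=-3/4 → posterior Normal(-6/5, 42/65)
obs 6: x=-8 → posterior Normal(-67/36, 7/12)

-67/36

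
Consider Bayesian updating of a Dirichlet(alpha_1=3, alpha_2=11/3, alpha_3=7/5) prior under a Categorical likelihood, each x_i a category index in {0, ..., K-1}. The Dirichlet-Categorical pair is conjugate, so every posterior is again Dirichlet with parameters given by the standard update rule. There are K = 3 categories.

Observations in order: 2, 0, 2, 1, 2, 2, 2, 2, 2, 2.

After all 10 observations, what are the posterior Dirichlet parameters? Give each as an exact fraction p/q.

obs 1: x=2 → posterior Dirichlet(3, 11/3, 12/5)
obs 2: x=0 → posterior Dirichlet(4, 11/3, 12/5)
obs 3: x=2 → posterior Dirichlet(4, 11/3, 17/5)
obs 4: x=1 → posterior Dirichlet(4, 14/3, 17/5)
obs 5: x=2 → posterior Dirichlet(4, 14/3, 22/5)
obs 6: x=2 → posterior Dirichlet(4, 14/3, 27/5)
obs 7: x=2 → posterior Dirichlet(4, 14/3, 32/5)
obs 8: x=2 → posterior Dirichlet(4, 14/3, 37/5)
obs 9: x=2 → posterior Dirichlet(4, 14/3, 42/5)
obs 10: x=2 → posterior Dirichlet(4, 14/3, 47/5)

alpha_1=4, alpha_2=14/3, alpha_3=47/5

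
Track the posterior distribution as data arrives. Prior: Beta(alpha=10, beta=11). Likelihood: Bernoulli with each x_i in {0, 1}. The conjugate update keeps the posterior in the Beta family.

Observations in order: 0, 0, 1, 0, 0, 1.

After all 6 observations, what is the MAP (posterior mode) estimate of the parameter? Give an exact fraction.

11/25

obs 1: x=0 → posterior Beta(10, 12)
obs 2: x=0 → posterior Beta(10, 13)
obs 3: x=1 → posterior Beta(11, 13)
obs 4: x=0 → posterior Beta(11, 14)
obs 5: x=0 → posterior Beta(11, 15)
obs 6: x=1 → posterior Beta(12, 15)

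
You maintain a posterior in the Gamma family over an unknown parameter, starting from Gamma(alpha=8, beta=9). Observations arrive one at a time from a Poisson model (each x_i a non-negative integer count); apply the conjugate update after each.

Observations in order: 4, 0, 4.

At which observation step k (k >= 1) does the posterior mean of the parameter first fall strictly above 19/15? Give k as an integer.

obs 1: x=4 → posterior Gamma(12, 10)
obs 2: x=0 → posterior Gamma(12, 11)
obs 3: x=4 → posterior Gamma(16, 12)

k = 3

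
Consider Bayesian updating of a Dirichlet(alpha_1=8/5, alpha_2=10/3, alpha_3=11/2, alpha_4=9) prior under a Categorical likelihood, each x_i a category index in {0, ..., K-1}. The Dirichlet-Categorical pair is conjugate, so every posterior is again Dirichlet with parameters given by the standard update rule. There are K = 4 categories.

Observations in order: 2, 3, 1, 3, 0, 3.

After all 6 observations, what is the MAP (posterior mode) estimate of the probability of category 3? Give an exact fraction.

330/643

obs 1: x=2 → posterior Dirichlet(8/5, 10/3, 13/2, 9)
obs 2: x=3 → posterior Dirichlet(8/5, 10/3, 13/2, 10)
obs 3: x=1 → posterior Dirichlet(8/5, 13/3, 13/2, 10)
obs 4: x=3 → posterior Dirichlet(8/5, 13/3, 13/2, 11)
obs 5: x=0 → posterior Dirichlet(13/5, 13/3, 13/2, 11)
obs 6: x=3 → posterior Dirichlet(13/5, 13/3, 13/2, 12)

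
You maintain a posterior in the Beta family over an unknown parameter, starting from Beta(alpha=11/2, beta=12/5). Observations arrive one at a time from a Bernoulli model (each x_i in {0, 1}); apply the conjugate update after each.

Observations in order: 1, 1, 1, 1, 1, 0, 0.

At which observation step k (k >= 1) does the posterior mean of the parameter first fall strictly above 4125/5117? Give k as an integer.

k = 5

obs 1: x=1 → posterior Beta(13/2, 12/5)
obs 2: x=1 → posterior Beta(15/2, 12/5)
obs 3: x=1 → posterior Beta(17/2, 12/5)
obs 4: x=1 → posterior Beta(19/2, 12/5)
obs 5: x=1 → posterior Beta(21/2, 12/5)
obs 6: x=0 → posterior Beta(21/2, 17/5)
obs 7: x=0 → posterior Beta(21/2, 22/5)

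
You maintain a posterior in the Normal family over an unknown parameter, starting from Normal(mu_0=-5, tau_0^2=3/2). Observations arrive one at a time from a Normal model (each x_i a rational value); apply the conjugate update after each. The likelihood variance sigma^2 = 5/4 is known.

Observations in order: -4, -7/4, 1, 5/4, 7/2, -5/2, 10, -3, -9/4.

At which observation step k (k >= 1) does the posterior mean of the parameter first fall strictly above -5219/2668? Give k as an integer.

obs 1: x=-4 → posterior Normal(-49/11, 15/22)
obs 2: x=-7/4 → posterior Normal(-7/2, 15/34)
obs 3: x=1 → posterior Normal(-107/46, 15/46)
obs 4: x=5/4 → posterior Normal(-46/29, 15/58)
obs 5: x=7/2 → posterior Normal(-5/7, 3/14)
obs 6: x=-5/2 → posterior Normal(-40/41, 15/82)
obs 7: x=10 → posterior Normal(20/47, 15/94)
obs 8: x=-3 → posterior Normal(2/53, 15/106)
obs 9: x=-9/4 → posterior Normal(-23/118, 15/118)

k = 4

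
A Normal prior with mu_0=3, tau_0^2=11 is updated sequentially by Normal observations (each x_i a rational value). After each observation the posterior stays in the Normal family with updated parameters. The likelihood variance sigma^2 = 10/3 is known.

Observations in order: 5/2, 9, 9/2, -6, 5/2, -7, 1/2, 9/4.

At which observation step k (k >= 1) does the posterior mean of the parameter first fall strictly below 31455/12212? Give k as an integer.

obs 1: x=5/2 → posterior Normal(225/86, 110/43)
obs 2: x=9 → posterior Normal(819/152, 55/38)
obs 3: x=9/2 → posterior Normal(558/109, 110/109)
obs 4: x=-6 → posterior Normal(180/71, 55/71)
obs 5: x=5/2 → posterior Normal(177/70, 22/35)
obs 6: x=-7 → posterior Normal(423/416, 55/104)
obs 7: x=1/2 → posterior Normal(228/241, 110/241)
obs 8: x=9/4 → posterior Normal(1209/1096, 55/137)

k = 4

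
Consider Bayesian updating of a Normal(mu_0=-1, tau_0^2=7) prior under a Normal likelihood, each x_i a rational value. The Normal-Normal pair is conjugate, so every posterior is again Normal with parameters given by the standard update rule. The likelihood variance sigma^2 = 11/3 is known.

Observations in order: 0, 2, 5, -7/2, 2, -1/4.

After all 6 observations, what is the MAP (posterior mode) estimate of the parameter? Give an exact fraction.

obs 1: x=0 → posterior Normal(-11/32, 77/32)
obs 2: x=2 → posterior Normal(31/53, 77/53)
obs 3: x=5 → posterior Normal(68/37, 77/74)
obs 4: x=-7/2 → posterior Normal(25/38, 77/95)
obs 5: x=2 → posterior Normal(209/232, 77/116)
obs 6: x=-1/4 → posterior Normal(397/548, 77/137)

397/548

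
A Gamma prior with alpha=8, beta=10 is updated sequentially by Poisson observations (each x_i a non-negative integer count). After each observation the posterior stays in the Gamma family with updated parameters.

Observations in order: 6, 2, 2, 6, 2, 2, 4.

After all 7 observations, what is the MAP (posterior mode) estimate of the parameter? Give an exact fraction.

31/17

obs 1: x=6 → posterior Gamma(14, 11)
obs 2: x=2 → posterior Gamma(16, 12)
obs 3: x=2 → posterior Gamma(18, 13)
obs 4: x=6 → posterior Gamma(24, 14)
obs 5: x=2 → posterior Gamma(26, 15)
obs 6: x=2 → posterior Gamma(28, 16)
obs 7: x=4 → posterior Gamma(32, 17)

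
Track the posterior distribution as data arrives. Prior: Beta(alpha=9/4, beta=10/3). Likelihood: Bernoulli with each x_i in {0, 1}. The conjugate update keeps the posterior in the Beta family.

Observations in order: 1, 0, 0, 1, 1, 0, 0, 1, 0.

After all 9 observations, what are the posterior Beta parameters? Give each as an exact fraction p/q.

obs 1: x=1 → posterior Beta(13/4, 10/3)
obs 2: x=0 → posterior Beta(13/4, 13/3)
obs 3: x=0 → posterior Beta(13/4, 16/3)
obs 4: x=1 → posterior Beta(17/4, 16/3)
obs 5: x=1 → posterior Beta(21/4, 16/3)
obs 6: x=0 → posterior Beta(21/4, 19/3)
obs 7: x=0 → posterior Beta(21/4, 22/3)
obs 8: x=1 → posterior Beta(25/4, 22/3)
obs 9: x=0 → posterior Beta(25/4, 25/3)

alpha=25/4, beta=25/3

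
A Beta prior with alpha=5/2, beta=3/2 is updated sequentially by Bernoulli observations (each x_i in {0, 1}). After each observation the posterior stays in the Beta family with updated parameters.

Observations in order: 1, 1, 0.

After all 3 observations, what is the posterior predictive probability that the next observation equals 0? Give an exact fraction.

5/14

obs 1: x=1 → posterior Beta(7/2, 3/2)
obs 2: x=1 → posterior Beta(9/2, 3/2)
obs 3: x=0 → posterior Beta(9/2, 5/2)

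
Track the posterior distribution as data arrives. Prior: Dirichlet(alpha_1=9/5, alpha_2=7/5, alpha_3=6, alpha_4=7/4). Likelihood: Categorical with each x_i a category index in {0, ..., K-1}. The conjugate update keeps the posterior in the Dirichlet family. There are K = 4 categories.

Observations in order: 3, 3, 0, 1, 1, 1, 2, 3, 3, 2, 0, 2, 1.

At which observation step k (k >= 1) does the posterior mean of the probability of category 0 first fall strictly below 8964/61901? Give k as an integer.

obs 1: x=3 → posterior Dirichlet(9/5, 7/5, 6, 11/4)
obs 2: x=3 → posterior Dirichlet(9/5, 7/5, 6, 15/4)
obs 3: x=0 → posterior Dirichlet(14/5, 7/5, 6, 15/4)
obs 4: x=1 → posterior Dirichlet(14/5, 12/5, 6, 15/4)
obs 5: x=1 → posterior Dirichlet(14/5, 17/5, 6, 15/4)
obs 6: x=1 → posterior Dirichlet(14/5, 22/5, 6, 15/4)
obs 7: x=2 → posterior Dirichlet(14/5, 22/5, 7, 15/4)
obs 8: x=3 → posterior Dirichlet(14/5, 22/5, 7, 19/4)
obs 9: x=3 → posterior Dirichlet(14/5, 22/5, 7, 23/4)
obs 10: x=2 → posterior Dirichlet(14/5, 22/5, 8, 23/4)
obs 11: x=0 → posterior Dirichlet(19/5, 22/5, 8, 23/4)
obs 12: x=2 → posterior Dirichlet(19/5, 22/5, 9, 23/4)
obs 13: x=1 → posterior Dirichlet(19/5, 27/5, 9, 23/4)

k = 2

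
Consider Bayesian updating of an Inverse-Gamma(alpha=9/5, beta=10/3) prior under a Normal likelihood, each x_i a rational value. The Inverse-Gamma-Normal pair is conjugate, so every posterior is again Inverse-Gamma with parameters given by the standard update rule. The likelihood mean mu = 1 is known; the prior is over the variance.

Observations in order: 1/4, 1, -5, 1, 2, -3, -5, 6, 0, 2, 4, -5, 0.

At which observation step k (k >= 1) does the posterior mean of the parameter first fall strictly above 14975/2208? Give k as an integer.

k = 3

obs 1: x=1/4 → posterior Inverse-Gamma(23/10, 347/96)
obs 2: x=1 → posterior Inverse-Gamma(14/5, 347/96)
obs 3: x=-5 → posterior Inverse-Gamma(33/10, 2075/96)
obs 4: x=1 → posterior Inverse-Gamma(19/5, 2075/96)
obs 5: x=2 → posterior Inverse-Gamma(43/10, 2123/96)
obs 6: x=-3 → posterior Inverse-Gamma(24/5, 2891/96)
obs 7: x=-5 → posterior Inverse-Gamma(53/10, 4619/96)
obs 8: x=6 → posterior Inverse-Gamma(29/5, 5819/96)
obs 9: x=0 → posterior Inverse-Gamma(63/10, 5867/96)
obs 10: x=2 → posterior Inverse-Gamma(34/5, 5915/96)
obs 11: x=4 → posterior Inverse-Gamma(73/10, 6347/96)
obs 12: x=-5 → posterior Inverse-Gamma(39/5, 8075/96)
obs 13: x=0 → posterior Inverse-Gamma(83/10, 8123/96)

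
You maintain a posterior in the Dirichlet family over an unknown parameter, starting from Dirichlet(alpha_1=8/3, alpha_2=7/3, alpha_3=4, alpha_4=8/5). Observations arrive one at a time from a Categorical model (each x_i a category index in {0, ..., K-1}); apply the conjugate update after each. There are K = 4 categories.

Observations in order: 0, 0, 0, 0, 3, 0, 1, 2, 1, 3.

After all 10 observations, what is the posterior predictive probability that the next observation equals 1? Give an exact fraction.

obs 1: x=0 → posterior Dirichlet(11/3, 7/3, 4, 8/5)
obs 2: x=0 → posterior Dirichlet(14/3, 7/3, 4, 8/5)
obs 3: x=0 → posterior Dirichlet(17/3, 7/3, 4, 8/5)
obs 4: x=0 → posterior Dirichlet(20/3, 7/3, 4, 8/5)
obs 5: x=3 → posterior Dirichlet(20/3, 7/3, 4, 13/5)
obs 6: x=0 → posterior Dirichlet(23/3, 7/3, 4, 13/5)
obs 7: x=1 → posterior Dirichlet(23/3, 10/3, 4, 13/5)
obs 8: x=2 → posterior Dirichlet(23/3, 10/3, 5, 13/5)
obs 9: x=1 → posterior Dirichlet(23/3, 13/3, 5, 13/5)
obs 10: x=3 → posterior Dirichlet(23/3, 13/3, 5, 18/5)

65/309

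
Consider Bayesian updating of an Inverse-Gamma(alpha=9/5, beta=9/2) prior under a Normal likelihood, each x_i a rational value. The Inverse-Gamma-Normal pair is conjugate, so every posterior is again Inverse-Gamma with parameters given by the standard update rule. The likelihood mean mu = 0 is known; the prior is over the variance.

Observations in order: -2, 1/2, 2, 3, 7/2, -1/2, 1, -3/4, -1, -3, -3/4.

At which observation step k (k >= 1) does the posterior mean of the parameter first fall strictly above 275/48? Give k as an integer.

k = 5

obs 1: x=-2 → posterior Inverse-Gamma(23/10, 13/2)
obs 2: x=1/2 → posterior Inverse-Gamma(14/5, 53/8)
obs 3: x=2 → posterior Inverse-Gamma(33/10, 69/8)
obs 4: x=3 → posterior Inverse-Gamma(19/5, 105/8)
obs 5: x=7/2 → posterior Inverse-Gamma(43/10, 77/4)
obs 6: x=-1/2 → posterior Inverse-Gamma(24/5, 155/8)
obs 7: x=1 → posterior Inverse-Gamma(53/10, 159/8)
obs 8: x=-3/4 → posterior Inverse-Gamma(29/5, 645/32)
obs 9: x=-1 → posterior Inverse-Gamma(63/10, 661/32)
obs 10: x=-3 → posterior Inverse-Gamma(34/5, 805/32)
obs 11: x=-3/4 → posterior Inverse-Gamma(73/10, 407/16)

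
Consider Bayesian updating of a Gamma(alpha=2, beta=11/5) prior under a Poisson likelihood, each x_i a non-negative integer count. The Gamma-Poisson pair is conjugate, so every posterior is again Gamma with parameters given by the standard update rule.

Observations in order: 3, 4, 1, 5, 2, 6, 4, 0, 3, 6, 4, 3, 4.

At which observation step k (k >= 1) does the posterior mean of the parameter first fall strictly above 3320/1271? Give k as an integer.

k = 6

obs 1: x=3 → posterior Gamma(5, 16/5)
obs 2: x=4 → posterior Gamma(9, 21/5)
obs 3: x=1 → posterior Gamma(10, 26/5)
obs 4: x=5 → posterior Gamma(15, 31/5)
obs 5: x=2 → posterior Gamma(17, 36/5)
obs 6: x=6 → posterior Gamma(23, 41/5)
obs 7: x=4 → posterior Gamma(27, 46/5)
obs 8: x=0 → posterior Gamma(27, 51/5)
obs 9: x=3 → posterior Gamma(30, 56/5)
obs 10: x=6 → posterior Gamma(36, 61/5)
obs 11: x=4 → posterior Gamma(40, 66/5)
obs 12: x=3 → posterior Gamma(43, 71/5)
obs 13: x=4 → posterior Gamma(47, 76/5)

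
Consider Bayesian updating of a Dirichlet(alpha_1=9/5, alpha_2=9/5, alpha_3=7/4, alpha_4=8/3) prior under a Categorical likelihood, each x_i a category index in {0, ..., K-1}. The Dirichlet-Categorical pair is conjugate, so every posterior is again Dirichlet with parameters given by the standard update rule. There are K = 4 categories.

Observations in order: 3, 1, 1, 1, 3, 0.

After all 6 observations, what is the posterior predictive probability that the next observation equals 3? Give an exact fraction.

280/841

obs 1: x=3 → posterior Dirichlet(9/5, 9/5, 7/4, 11/3)
obs 2: x=1 → posterior Dirichlet(9/5, 14/5, 7/4, 11/3)
obs 3: x=1 → posterior Dirichlet(9/5, 19/5, 7/4, 11/3)
obs 4: x=1 → posterior Dirichlet(9/5, 24/5, 7/4, 11/3)
obs 5: x=3 → posterior Dirichlet(9/5, 24/5, 7/4, 14/3)
obs 6: x=0 → posterior Dirichlet(14/5, 24/5, 7/4, 14/3)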